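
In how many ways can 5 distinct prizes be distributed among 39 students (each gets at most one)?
P(39,5) = 39!/(39-5)! = 69090840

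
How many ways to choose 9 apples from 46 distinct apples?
C(46,9) = 46!/(9!×37!) = 1101716330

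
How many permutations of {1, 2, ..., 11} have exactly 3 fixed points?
Choose the 3 fixed points C(11,3) = 165, derange the rest: !8 = Σ_{j=0}^{8} (-1)^j·8!/j! = 40320 - 40320 + 20160 - 6720 + 1680 - 336 + 56 - 8 + 1 = 14833. Product = 165 × 14833 = 2447445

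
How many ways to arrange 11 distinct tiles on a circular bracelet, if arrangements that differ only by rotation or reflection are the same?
(11-1)!/2 = 3628800/2 = 1814400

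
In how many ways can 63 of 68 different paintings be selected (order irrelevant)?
C(68,63) = 68!/(63!×5!) = 10424128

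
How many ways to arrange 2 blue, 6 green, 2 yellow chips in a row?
10! / (2! × 6! × 2!) = 1260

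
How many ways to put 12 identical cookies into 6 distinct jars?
C(12+6-1, 6-1) = C(17, 5) = 6188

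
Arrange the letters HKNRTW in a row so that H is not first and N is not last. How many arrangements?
By inclusion-exclusion: 6! - 2×(6-1)! + (6-2)! = 720 - 240 + 24 = 504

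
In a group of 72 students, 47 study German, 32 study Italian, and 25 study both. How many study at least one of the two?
|A∪B| = |A| + |B| - |A∩B| = 47 + 32 - 25 = 54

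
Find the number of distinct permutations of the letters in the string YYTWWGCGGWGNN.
13! / (4! × 1! × 3! × 2! × 1! × 2!) = 10810800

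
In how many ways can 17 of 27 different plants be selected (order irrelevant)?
C(27,17) = 27!/(17!×10!) = 8436285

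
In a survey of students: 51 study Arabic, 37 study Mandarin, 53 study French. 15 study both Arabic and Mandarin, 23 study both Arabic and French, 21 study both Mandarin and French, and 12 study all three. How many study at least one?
|A∪B∪C| = 51+37+53-15-23-21+12 = 94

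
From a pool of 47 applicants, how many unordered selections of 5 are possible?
C(47,5) = 47!/(5!×42!) = 1533939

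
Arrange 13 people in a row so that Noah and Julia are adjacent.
Treat as block: (13-1)! × 2! = 479001600 × 2 = 958003200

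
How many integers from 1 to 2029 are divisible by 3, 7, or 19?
⌊2029/3⌋+⌊2029/7⌋+⌊2029/19⌋ - ⌊2029/21⌋-⌊2029/57⌋-⌊2029/133⌋ + ⌊2029/399⌋ = 676+289+106 - 96-35-15 + 5 = 930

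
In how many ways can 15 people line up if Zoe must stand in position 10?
Fix one position: (15-1)! = 87178291200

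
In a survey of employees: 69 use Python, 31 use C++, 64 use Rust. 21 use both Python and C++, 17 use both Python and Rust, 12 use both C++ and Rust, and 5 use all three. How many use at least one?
|A∪B∪C| = 69+31+64-21-17-12+5 = 119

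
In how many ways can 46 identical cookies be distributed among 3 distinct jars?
C(46+3-1, 3-1) = C(48, 2) = 1128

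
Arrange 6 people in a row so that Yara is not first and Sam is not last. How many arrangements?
By inclusion-exclusion: 6! - 2×(6-1)! + (6-2)! = 720 - 240 + 24 = 504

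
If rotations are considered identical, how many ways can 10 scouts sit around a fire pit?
Circular: fix one position, arrange the rest. (10-1)! = 362880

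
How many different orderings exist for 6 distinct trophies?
6! = 720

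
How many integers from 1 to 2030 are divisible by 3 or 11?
⌊2030/3⌋ + ⌊2030/11⌋ - ⌊2030/33⌋ = 676 + 184 - 61 = 799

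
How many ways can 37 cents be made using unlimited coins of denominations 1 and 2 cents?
Coefficient of x^37 in 1/(1-x^1) · 1/(1-x^2). Use j coins of 2 for j = 0..⌊37/2⌋ = 18, the rest in 1s: 18 + 1 = 19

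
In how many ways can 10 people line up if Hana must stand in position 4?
Fix one position: (10-1)! = 362880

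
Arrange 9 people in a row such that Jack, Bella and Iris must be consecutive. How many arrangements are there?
Treat the 3 as one block: (9-3+1)! × 3! = 5040 × 6 = 30240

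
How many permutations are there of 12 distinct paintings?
12! = 479001600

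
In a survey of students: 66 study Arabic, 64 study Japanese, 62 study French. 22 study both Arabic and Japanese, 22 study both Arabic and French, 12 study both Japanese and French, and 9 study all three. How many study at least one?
|A∪B∪C| = 66+64+62-22-22-12+9 = 145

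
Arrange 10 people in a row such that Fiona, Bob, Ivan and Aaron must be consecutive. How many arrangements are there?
Treat the 4 as one block: (10-4+1)! × 4! = 5040 × 24 = 120960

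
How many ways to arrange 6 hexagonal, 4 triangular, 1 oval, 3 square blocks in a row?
14! / (6! × 4! × 1! × 3!) = 840840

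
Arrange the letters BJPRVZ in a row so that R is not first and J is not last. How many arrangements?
By inclusion-exclusion: 6! - 2×(6-1)! + (6-2)! = 720 - 240 + 24 = 504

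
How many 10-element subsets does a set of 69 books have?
C(69,10) = 69!/(10!×59!) = 340032449328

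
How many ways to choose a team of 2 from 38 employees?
C(38,2) = 38!/(2!×36!) = 703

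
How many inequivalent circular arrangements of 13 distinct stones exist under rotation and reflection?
(13-1)!/2 = 479001600/2 = 239500800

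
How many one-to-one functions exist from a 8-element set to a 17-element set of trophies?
P(17,8) = 17!/(17-8)! = 980179200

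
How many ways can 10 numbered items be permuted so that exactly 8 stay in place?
Choose the 8 fixed points C(10,8) = 45, derange the rest: !2 = Σ_{j=0}^{2} (-1)^j·2!/j! = 2 - 2 + 1 = 1. Product = 45 × 1 = 45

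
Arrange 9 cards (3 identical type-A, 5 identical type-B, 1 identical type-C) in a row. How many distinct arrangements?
9! / (3! × 5! × 1!) = 504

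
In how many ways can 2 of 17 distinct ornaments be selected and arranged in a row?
P(17,2) = 17!/(17-2)! = 272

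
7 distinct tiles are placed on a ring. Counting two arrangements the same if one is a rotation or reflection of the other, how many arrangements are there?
(7-1)!/2 = 720/2 = 360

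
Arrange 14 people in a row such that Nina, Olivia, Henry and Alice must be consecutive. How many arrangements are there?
Treat the 4 as one block: (14-4+1)! × 4! = 39916800 × 24 = 958003200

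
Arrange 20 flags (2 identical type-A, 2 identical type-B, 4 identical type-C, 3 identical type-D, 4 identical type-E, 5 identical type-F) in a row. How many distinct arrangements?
20! / (2! × 2! × 4! × 3! × 4! × 5!) = 1466593128000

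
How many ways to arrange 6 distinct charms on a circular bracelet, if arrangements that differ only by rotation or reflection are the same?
(6-1)!/2 = 120/2 = 60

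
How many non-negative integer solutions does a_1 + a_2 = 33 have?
C(33+2-1, 2-1) = C(34, 1) = 34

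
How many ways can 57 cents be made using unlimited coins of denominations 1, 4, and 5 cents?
Coefficient of x^57 in 1/(1-x^1) · 1/(1-x^4) · 1/(1-x^5). Case on j = number of 5-cent coins (j = 0..11); remainder r = 57 - 5j is made from {1,4} in ⌊r/4⌋+1 ways. r = 57, 52, 47, 42, 37, 32, 27, 22, 17, 12, 7, 2 → 15 + 14 + 12 + 11 + 10 + 9 + 7 + 6 + 5 + 4 + 2 + 1 = 96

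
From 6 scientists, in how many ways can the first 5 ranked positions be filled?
P(6,5) = 6!/(6-5)! = 720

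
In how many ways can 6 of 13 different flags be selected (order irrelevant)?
C(13,6) = 13!/(6!×7!) = 1716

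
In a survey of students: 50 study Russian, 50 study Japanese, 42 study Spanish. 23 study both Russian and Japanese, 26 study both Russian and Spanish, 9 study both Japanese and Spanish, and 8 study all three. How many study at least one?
|A∪B∪C| = 50+50+42-23-26-9+8 = 92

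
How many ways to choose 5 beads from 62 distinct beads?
C(62,5) = 62!/(5!×57!) = 6471002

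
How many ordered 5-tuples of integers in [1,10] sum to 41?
Coefficient of x^41 in (x + x² + ... + x^10)^5. By inclusion-exclusion on dice exceeding 10: Σ_j (-1)^j C(5,j)·C(41-1-10j, 4) = C(5,0)·C(40,4) - C(5,1)·C(30,4) + C(5,2)·C(20,4) - C(5,3)·C(10,4) = 1·91390 - 5·27405 + 10·4845 - 10·210 = 715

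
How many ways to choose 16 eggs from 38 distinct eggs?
C(38,16) = 38!/(16!×22!) = 22239974430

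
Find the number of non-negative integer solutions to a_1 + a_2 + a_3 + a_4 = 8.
C(8+4-1, 4-1) = C(11, 3) = 165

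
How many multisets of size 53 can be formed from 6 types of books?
C(53+6-1, 6-1) = C(58, 5) = 4582116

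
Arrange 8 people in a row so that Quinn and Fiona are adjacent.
Treat as block: (8-1)! × 2! = 5040 × 2 = 10080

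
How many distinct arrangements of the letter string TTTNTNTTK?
9! / (1! × 2! × 6!) = 252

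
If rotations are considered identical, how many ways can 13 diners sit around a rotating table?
Circular: fix one position, arrange the rest. (13-1)! = 479001600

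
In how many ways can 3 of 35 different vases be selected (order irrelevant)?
C(35,3) = 35!/(3!×32!) = 6545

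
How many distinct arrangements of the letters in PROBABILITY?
11! / (1! × 1! × 1! × 2! × 1! × 2! × 1! × 1! × 1!) = 9979200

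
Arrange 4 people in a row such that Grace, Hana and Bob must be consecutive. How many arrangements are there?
Treat the 3 as one block: (4-3+1)! × 3! = 2 × 6 = 12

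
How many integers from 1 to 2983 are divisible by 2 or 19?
⌊2983/2⌋ + ⌊2983/19⌋ - ⌊2983/38⌋ = 1491 + 157 - 78 = 1570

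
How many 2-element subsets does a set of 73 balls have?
C(73,2) = 73!/(2!×71!) = 2628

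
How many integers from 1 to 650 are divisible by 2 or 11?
⌊650/2⌋ + ⌊650/11⌋ - ⌊650/22⌋ = 325 + 59 - 29 = 355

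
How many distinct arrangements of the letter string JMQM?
4! / (2! × 1! × 1!) = 12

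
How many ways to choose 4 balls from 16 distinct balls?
C(16,4) = 16!/(4!×12!) = 1820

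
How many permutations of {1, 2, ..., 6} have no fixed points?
!6 = Σ_{j=0}^{6} (-1)^j·6!/j! = 720 - 720 + 360 - 120 + 30 - 6 + 1 = 265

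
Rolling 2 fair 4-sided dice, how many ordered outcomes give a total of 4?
Coefficient of x^4 in (x + x² + ... + x^4)^2. By inclusion-exclusion on dice exceeding 4: Σ_j (-1)^j C(2,j)·C(4-1-4j, 1) = C(2,0)·C(3,1) = 1·3 = 3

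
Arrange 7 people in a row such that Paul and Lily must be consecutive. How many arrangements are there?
Treat the 2 as one block: (7-2+1)! × 2! = 720 × 2 = 1440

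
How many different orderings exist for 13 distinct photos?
13! = 6227020800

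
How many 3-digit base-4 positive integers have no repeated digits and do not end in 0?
Last digit: 3 nonzero choices. First digit: 2 (nonzero, ≠last). Middle 1: P(2,1) = 2. Total = 12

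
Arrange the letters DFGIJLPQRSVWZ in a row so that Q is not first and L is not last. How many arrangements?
By inclusion-exclusion: 13! - 2×(13-1)! + (13-2)! = 6227020800 - 958003200 + 39916800 = 5308934400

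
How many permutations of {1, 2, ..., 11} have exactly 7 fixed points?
Choose the 7 fixed points C(11,7) = 330, derange the rest: !4 = Σ_{j=0}^{4} (-1)^j·4!/j! = 24 - 24 + 12 - 4 + 1 = 9. Product = 330 × 9 = 2970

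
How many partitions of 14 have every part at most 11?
Let r_j(i) = number of partitions of i into parts ≤ j, for i = 0..14. r_1(i) = 1 for all i; r_j(i) = r_{j-1}(i) + r_j(i-j). Rows j = 2..11: ≤2: 1 1 2 2 3 3 4 4 5 5 6 6 7 7 8; ≤3: 1 1 2 3 4 5 7 8 10 12 14 16 19 21 24; ≤4: 1 1 2 3 5 6 9 11 15 18 23 27 34 39 47; ≤5: 1 1 2 3 5 7 10 13 18 23 30 37 47 57 70; ≤6: 1 1 2 3 5 7 11 14 20 26 35 44 58 71 90; ≤7: 1 1 2 3 5 7 11 15 21 28 38 49 65 82 105; ≤8: 1 1 2 3 5 7 11 15 22 29 40 52 70 89 116; ≤9: 1 1 2 3 5 7 11 15 22 30 41 54 73 94 123; ≤10: 1 1 2 3 5 7 11 15 22 30 42 55 75 97 128; ≤11: 1 1 2 3 5 7 11 15 22 30 42 56 76 99 131. r_11(14) = 131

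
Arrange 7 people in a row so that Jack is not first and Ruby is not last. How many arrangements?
By inclusion-exclusion: 7! - 2×(7-1)! + (7-2)! = 5040 - 1440 + 120 = 3720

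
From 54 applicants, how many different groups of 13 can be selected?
C(54,13) = 54!/(13!×41!) = 1108176102180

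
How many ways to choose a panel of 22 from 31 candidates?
C(31,22) = 31!/(22!×9!) = 20160075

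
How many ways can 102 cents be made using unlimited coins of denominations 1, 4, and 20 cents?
Coefficient of x^102 in 1/(1-x^1) · 1/(1-x^4) · 1/(1-x^20). Case on j = number of 20-cent coins (j = 0..5); remainder r = 102 - 20j is made from {1,4} in ⌊r/4⌋+1 ways. r = 102, 82, 62, 42, 22, 2 → 26 + 21 + 16 + 11 + 6 + 1 = 81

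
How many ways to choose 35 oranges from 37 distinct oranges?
C(37,35) = 37!/(35!×2!) = 666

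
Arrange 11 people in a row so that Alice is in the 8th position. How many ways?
Fix one position: (11-1)! = 3628800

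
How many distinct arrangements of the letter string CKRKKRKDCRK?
11! / (3! × 5! × 2! × 1!) = 27720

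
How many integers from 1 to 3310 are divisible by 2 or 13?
⌊3310/2⌋ + ⌊3310/13⌋ - ⌊3310/26⌋ = 1655 + 254 - 127 = 1782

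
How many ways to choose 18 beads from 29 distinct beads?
C(29,18) = 29!/(18!×11!) = 34597290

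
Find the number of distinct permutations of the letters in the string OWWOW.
5! / (2! × 3!) = 10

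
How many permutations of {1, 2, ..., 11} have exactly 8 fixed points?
Choose the 8 fixed points C(11,8) = 165, derange the rest: !3 = Σ_{j=0}^{3} (-1)^j·3!/j! = 6 - 6 + 3 - 1 = 2. Product = 165 × 2 = 330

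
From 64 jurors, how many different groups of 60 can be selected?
C(64,60) = 64!/(60!×4!) = 635376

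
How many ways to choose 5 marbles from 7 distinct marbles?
C(7,5) = 7!/(5!×2!) = 21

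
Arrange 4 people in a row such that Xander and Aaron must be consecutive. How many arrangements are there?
Treat the 2 as one block: (4-2+1)! × 2! = 6 × 2 = 12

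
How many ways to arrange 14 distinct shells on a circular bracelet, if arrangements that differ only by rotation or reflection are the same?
(14-1)!/2 = 6227020800/2 = 3113510400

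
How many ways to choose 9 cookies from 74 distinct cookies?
C(74,9) = 74!/(9!×65!) = 110524147514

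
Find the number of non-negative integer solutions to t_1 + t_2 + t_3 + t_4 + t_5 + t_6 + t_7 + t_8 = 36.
C(36+8-1, 8-1) = C(43, 7) = 32224114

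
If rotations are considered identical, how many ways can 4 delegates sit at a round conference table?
Circular: fix one position, arrange the rest. (4-1)! = 6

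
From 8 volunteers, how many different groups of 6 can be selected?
C(8,6) = 8!/(6!×2!) = 28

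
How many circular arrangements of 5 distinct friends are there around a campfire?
Circular: fix one position, arrange the rest. (5-1)! = 24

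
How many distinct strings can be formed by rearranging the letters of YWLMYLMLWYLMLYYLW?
17! / (6! × 3! × 5! × 3!) = 114354240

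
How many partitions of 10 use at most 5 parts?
By conjugation, equals partitions of 10 into parts ≤ 5. Let r_j(i) = number of partitions of i into parts ≤ j, for i = 0..10. r_1(i) = 1 for all i; r_j(i) = r_{j-1}(i) + r_j(i-j). Rows j = 2..5: ≤2: 1 1 2 2 3 3 4 4 5 5 6; ≤3: 1 1 2 3 4 5 7 8 10 12 14; ≤4: 1 1 2 3 5 6 9 11 15 18 23; ≤5: 1 1 2 3 5 7 10 13 18 23 30. r_5(10) = 30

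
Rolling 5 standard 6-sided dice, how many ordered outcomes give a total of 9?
Coefficient of x^9 in (x + x² + ... + x^6)^5. By inclusion-exclusion on dice exceeding 6: Σ_j (-1)^j C(5,j)·C(9-1-6j, 4) = C(5,0)·C(8,4) = 1·70 = 70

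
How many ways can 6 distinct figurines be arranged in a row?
6! = 720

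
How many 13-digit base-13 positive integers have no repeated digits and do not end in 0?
Last digit: 12 nonzero choices. First digit: 11 (nonzero, ≠last). Middle 11: P(11,11) = 39916800. Total = 5269017600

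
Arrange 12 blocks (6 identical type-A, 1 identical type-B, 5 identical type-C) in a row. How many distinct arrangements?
12! / (6! × 1! × 5!) = 5544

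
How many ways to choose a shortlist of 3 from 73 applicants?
C(73,3) = 73!/(3!×70!) = 62196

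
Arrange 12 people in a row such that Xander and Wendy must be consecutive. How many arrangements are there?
Treat the 2 as one block: (12-2+1)! × 2! = 39916800 × 2 = 79833600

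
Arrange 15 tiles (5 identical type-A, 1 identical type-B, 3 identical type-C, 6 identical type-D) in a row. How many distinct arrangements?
15! / (5! × 1! × 3! × 6!) = 2522520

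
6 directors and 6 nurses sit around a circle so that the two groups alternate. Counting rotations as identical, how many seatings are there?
Fix one of the directors: (6-1)! ways for the remaining directors, × 6! ways for the nurses = 120 × 720 = 86400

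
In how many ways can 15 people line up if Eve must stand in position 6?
Fix one position: (15-1)! = 87178291200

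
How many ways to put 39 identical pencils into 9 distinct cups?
C(39+9-1, 9-1) = C(47, 8) = 314457495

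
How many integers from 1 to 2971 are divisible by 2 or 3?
⌊2971/2⌋ + ⌊2971/3⌋ - ⌊2971/6⌋ = 1485 + 990 - 495 = 1980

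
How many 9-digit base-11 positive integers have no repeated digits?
First digit: 10 choices (nonzero). Then descending: 10 × 10 × 9 × 8 × 7 × 6 × 5 × 4 × 3 = 18144000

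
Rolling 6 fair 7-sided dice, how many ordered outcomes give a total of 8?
Coefficient of x^8 in (x + x² + ... + x^7)^6. By inclusion-exclusion on dice exceeding 7: Σ_j (-1)^j C(6,j)·C(8-1-7j, 5) = C(6,0)·C(7,5) = 1·21 = 21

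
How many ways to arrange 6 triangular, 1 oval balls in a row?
7! / (6! × 1!) = 7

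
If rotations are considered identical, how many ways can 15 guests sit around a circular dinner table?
Circular: fix one position, arrange the rest. (15-1)! = 87178291200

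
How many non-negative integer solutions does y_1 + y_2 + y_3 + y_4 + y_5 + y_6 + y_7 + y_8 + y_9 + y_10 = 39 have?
C(39+10-1, 10-1) = C(48, 9) = 1677106640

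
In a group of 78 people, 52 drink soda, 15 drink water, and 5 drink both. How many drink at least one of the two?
|A∪B| = |A| + |B| - |A∩B| = 52 + 15 - 5 = 62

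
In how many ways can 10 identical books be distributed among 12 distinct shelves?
C(10+12-1, 12-1) = C(21, 11) = 352716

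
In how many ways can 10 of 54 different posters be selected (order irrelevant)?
C(54,10) = 54!/(10!×44!) = 23930713170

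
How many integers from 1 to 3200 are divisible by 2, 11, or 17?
⌊3200/2⌋+⌊3200/11⌋+⌊3200/17⌋ - ⌊3200/22⌋-⌊3200/34⌋-⌊3200/187⌋ + ⌊3200/374⌋ = 1600+290+188 - 145-94-17 + 8 = 1830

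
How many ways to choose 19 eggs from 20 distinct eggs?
C(20,19) = 20!/(19!×1!) = 20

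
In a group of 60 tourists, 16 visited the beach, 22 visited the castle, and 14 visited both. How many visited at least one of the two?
|A∪B| = |A| + |B| - |A∩B| = 16 + 22 - 14 = 24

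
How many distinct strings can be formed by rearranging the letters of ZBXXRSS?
7! / (2! × 2! × 1! × 1! × 1!) = 1260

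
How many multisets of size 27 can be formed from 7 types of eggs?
C(27+7-1, 7-1) = C(33, 6) = 1107568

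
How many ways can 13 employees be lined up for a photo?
13! = 6227020800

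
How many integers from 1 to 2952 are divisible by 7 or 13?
⌊2952/7⌋ + ⌊2952/13⌋ - ⌊2952/91⌋ = 421 + 227 - 32 = 616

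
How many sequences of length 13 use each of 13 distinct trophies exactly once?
13! = 6227020800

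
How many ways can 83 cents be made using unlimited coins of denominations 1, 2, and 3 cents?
Coefficient of x^83 in 1/(1-x^1) · 1/(1-x^2) · 1/(1-x^3). Case on j = number of 3-cent coins (j = 0..27); remainder r = 83 - 3j is made from {1,2} in ⌊r/2⌋+1 ways. r = 83, 80, 77, 74, 71, 68, 65, 62, 59, 56, 53, 50, 47, 44, 41, 38, 35, 32, 29, 26, 23, 20, 17, 14, 11, 8, 5, 2 → 42 + 41 + 39 + 38 + 36 + 35 + 33 + 32 + 30 + 29 + 27 + 26 + 24 + 23 + 21 + 20 + 18 + 17 + 15 + 14 + 12 + 11 + 9 + 8 + 6 + 5 + 3 + 2 = 616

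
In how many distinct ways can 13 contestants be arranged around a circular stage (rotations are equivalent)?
Circular: fix one position, arrange the rest. (13-1)! = 479001600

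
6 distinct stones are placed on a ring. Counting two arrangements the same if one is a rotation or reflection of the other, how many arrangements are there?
(6-1)!/2 = 120/2 = 60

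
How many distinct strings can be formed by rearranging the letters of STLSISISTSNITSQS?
16! / (3! × 1! × 3! × 1! × 1! × 7!) = 115315200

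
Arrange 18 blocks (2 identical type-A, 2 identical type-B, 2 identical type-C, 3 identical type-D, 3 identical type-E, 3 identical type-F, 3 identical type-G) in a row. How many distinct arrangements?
18! / (2! × 2! × 2! × 3! × 3! × 3! × 3!) = 617512896000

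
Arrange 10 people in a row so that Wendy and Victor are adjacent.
Treat as block: (10-1)! × 2! = 362880 × 2 = 725760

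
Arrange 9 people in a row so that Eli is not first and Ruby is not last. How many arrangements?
By inclusion-exclusion: 9! - 2×(9-1)! + (9-2)! = 362880 - 80640 + 5040 = 287280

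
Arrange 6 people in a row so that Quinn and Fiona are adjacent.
Treat as block: (6-1)! × 2! = 120 × 2 = 240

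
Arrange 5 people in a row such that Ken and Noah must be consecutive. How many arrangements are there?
Treat the 2 as one block: (5-2+1)! × 2! = 24 × 2 = 48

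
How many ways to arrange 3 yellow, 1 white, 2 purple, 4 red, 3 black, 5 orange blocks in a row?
18! / (3! × 1! × 2! × 4! × 3! × 5!) = 30875644800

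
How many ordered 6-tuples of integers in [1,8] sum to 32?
Coefficient of x^32 in (x + x² + ... + x^8)^6. By inclusion-exclusion on dice exceeding 8: Σ_j (-1)^j C(6,j)·C(32-1-8j, 5) = C(6,0)·C(31,5) - C(6,1)·C(23,5) + C(6,2)·C(15,5) - C(6,3)·C(7,5) = 1·169911 - 6·33649 + 15·3003 - 20·21 = 12642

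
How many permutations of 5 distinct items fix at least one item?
Complement of the derangements. !5 = Σ_{j=0}^{5} (-1)^j·5!/j! = 120 - 120 + 60 - 20 + 5 - 1 = 44. 5! - !5 = 120 - 44 = 76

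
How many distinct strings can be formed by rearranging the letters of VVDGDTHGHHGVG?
13! / (2! × 3! × 1! × 4! × 3!) = 3603600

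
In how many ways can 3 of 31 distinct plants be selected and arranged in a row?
P(31,3) = 31!/(31-3)! = 26970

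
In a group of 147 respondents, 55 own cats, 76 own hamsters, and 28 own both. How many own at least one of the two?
|A∪B| = |A| + |B| - |A∩B| = 55 + 76 - 28 = 103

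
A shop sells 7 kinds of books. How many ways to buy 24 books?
C(24+7-1, 7-1) = C(30, 6) = 593775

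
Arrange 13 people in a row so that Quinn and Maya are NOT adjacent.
Total - adjacent = 13! - (13-1)!×2 = 6227020800 - 958003200 = 5269017600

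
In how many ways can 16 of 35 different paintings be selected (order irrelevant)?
C(35,16) = 35!/(16!×19!) = 4059928950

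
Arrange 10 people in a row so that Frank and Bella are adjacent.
Treat as block: (10-1)! × 2! = 362880 × 2 = 725760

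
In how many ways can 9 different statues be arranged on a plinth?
9! = 362880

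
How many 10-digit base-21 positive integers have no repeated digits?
First digit: 20 choices (nonzero). Then descending: 20 × 20 × 19 × 18 × 17 × 16 × 15 × 14 × 13 × 12 = 1218986496000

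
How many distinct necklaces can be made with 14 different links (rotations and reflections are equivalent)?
(14-1)!/2 = 6227020800/2 = 3113510400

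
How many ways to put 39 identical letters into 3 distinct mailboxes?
C(39+3-1, 3-1) = C(41, 2) = 820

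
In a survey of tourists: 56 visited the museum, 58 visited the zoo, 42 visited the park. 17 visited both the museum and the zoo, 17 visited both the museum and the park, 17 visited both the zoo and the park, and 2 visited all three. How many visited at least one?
|A∪B∪C| = 56+58+42-17-17-17+2 = 107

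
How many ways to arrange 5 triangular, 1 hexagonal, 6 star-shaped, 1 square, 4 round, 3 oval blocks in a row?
20! / (5! × 1! × 6! × 1! × 4! × 3!) = 195545750400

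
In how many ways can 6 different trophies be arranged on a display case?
6! = 720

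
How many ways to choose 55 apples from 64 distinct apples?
C(64,55) = 64!/(55!×9!) = 27540584512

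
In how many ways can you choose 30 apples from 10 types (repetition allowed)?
C(30+10-1, 10-1) = C(39, 9) = 211915132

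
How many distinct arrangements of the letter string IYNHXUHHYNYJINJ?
15! / (3! × 3! × 1! × 3! × 2! × 2! × 1!) = 1513512000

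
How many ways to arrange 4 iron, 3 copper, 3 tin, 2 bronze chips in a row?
12! / (4! × 3! × 3! × 2!) = 277200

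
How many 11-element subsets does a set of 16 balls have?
C(16,11) = 16!/(11!×5!) = 4368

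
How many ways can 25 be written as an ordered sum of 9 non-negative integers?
C(25+9-1, 9-1) = C(33, 8) = 13884156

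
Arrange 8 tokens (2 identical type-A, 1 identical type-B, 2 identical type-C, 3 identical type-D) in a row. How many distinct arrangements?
8! / (2! × 1! × 2! × 3!) = 1680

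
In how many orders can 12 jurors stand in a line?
12! = 479001600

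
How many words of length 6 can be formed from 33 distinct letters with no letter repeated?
P(33,6) = 33!/(33-6)! = 797448960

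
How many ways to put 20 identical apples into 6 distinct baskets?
C(20+6-1, 6-1) = C(25, 5) = 53130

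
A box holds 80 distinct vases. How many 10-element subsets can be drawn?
C(80,10) = 80!/(10!×70!) = 1646492110120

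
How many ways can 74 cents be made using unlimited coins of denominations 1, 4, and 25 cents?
Coefficient of x^74 in 1/(1-x^1) · 1/(1-x^4) · 1/(1-x^25). Case on j = number of 25-cent coins (j = 0..2); remainder r = 74 - 25j is made from {1,4} in ⌊r/4⌋+1 ways. r = 74, 49, 24 → 19 + 13 + 7 = 39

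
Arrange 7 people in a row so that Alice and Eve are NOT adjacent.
Total - adjacent = 7! - (7-1)!×2 = 5040 - 1440 = 3600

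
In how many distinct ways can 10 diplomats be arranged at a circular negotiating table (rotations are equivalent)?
Circular: fix one position, arrange the rest. (10-1)! = 362880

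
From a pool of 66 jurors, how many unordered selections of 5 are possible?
C(66,5) = 66!/(5!×61!) = 8936928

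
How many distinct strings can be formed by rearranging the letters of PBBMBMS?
7! / (1! × 2! × 3! × 1!) = 420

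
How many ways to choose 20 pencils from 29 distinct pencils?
C(29,20) = 29!/(20!×9!) = 10015005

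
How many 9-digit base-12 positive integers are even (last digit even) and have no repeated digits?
Last∈{0,2,4,6,8,10}. Last=0: 6652800. Last nonzero: 5×10×P(10,7) = 30240000. Total = 36892800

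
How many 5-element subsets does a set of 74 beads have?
C(74,5) = 74!/(5!×69!) = 16108764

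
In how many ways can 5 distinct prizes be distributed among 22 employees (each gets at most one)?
P(22,5) = 22!/(22-5)! = 3160080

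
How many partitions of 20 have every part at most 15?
Let r_j(i) = number of partitions of i into parts ≤ j, for i = 0..20. r_1(i) = 1 for all i; r_j(i) = r_{j-1}(i) + r_j(i-j). Rows j = 2..15: ≤2: 1 1 2 2 3 3 4 4 5 5 6 6 7 7 8 8 9 9 10 10 11; ≤3: 1 1 2 3 4 5 7 8 10 12 14 16 19 21 24 27 30 33 37 40 44; ≤4: 1 1 2 3 5 6 9 11 15 18 23 27 34 39 47 54 64 72 84 94 108; ≤5: 1 1 2 3 5 7 10 13 18 23 30 37 47 57 70 84 101 119 141 164 192; ≤6: 1 1 2 3 5 7 11 14 20 26 35 44 58 71 90 110 136 163 199 235 282; ≤7: 1 1 2 3 5 7 11 15 21 28 38 49 65 82 105 131 164 201 248 300 364; ≤8: 1 1 2 3 5 7 11 15 22 29 40 52 70 89 116 146 186 230 288 352 434; ≤9: 1 1 2 3 5 7 11 15 22 30 41 54 73 94 123 157 201 252 318 393 488; ≤10: 1 1 2 3 5 7 11 15 22 30 42 55 75 97 128 164 212 267 340 423 530; ≤11: 1 1 2 3 5 7 11 15 22 30 42 56 76 99 131 169 219 278 355 445 560; ≤12: 1 1 2 3 5 7 11 15 22 30 42 56 77 100 133 172 224 285 366 460 582; ≤13: 1 1 2 3 5 7 11 15 22 30 42 56 77 101 134 174 227 290 373 471 597; ≤14: 1 1 2 3 5 7 11 15 22 30 42 56 77 101 135 175 229 293 378 478 608; ≤15: 1 1 2 3 5 7 11 15 22 30 42 56 77 101 135 176 230 295 381 483 615. r_15(20) = 615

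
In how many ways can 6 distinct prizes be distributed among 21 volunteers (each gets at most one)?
P(21,6) = 21!/(21-6)! = 39070080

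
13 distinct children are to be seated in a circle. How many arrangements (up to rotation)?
Circular: fix one position, arrange the rest. (13-1)! = 479001600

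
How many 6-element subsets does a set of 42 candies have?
C(42,6) = 42!/(6!×36!) = 5245786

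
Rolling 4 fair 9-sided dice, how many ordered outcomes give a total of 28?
Coefficient of x^28 in (x + x² + ... + x^9)^4. By inclusion-exclusion on dice exceeding 9: Σ_j (-1)^j C(4,j)·C(28-1-9j, 3) = C(4,0)·C(27,3) - C(4,1)·C(18,3) + C(4,2)·C(9,3) = 1·2925 - 4·816 + 6·84 = 165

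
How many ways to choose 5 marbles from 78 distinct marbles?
C(78,5) = 78!/(5!×73!) = 21111090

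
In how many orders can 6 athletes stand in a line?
6! = 720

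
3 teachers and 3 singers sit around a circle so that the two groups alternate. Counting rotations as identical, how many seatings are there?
Fix one of the teachers: (3-1)! ways for the remaining teachers, × 3! ways for the singers = 2 × 6 = 12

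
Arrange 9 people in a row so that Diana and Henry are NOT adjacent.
Total - adjacent = 9! - (9-1)!×2 = 362880 - 80640 = 282240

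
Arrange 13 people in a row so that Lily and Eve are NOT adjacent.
Total - adjacent = 13! - (13-1)!×2 = 6227020800 - 958003200 = 5269017600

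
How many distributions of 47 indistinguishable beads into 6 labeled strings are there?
C(47+6-1, 6-1) = C(52, 5) = 2598960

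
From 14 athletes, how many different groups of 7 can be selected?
C(14,7) = 14!/(7!×7!) = 3432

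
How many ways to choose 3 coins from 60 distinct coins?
C(60,3) = 60!/(3!×57!) = 34220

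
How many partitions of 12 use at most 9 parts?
By conjugation, equals partitions of 12 into parts ≤ 9. Let r_j(i) = number of partitions of i into parts ≤ j, for i = 0..12. r_1(i) = 1 for all i; r_j(i) = r_{j-1}(i) + r_j(i-j). Rows j = 2..9: ≤2: 1 1 2 2 3 3 4 4 5 5 6 6 7; ≤3: 1 1 2 3 4 5 7 8 10 12 14 16 19; ≤4: 1 1 2 3 5 6 9 11 15 18 23 27 34; ≤5: 1 1 2 3 5 7 10 13 18 23 30 37 47; ≤6: 1 1 2 3 5 7 11 14 20 26 35 44 58; ≤7: 1 1 2 3 5 7 11 15 21 28 38 49 65; ≤8: 1 1 2 3 5 7 11 15 22 29 40 52 70; ≤9: 1 1 2 3 5 7 11 15 22 30 41 54 73. r_9(12) = 73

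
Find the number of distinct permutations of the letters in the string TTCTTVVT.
8! / (5! × 2! × 1!) = 168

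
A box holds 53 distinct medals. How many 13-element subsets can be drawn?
C(53,13) = 53!/(13!×40!) = 841392966470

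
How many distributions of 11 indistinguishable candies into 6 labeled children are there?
C(11+6-1, 6-1) = C(16, 5) = 4368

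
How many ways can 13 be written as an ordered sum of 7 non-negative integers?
C(13+7-1, 7-1) = C(19, 6) = 27132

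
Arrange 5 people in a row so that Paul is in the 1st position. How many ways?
Fix one position: (5-1)! = 24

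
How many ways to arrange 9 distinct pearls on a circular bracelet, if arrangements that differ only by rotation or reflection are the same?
(9-1)!/2 = 40320/2 = 20160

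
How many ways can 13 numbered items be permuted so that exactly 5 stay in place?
Choose the 5 fixed points C(13,5) = 1287, derange the rest: !8 = Σ_{j=0}^{8} (-1)^j·8!/j! = 40320 - 40320 + 20160 - 6720 + 1680 - 336 + 56 - 8 + 1 = 14833. Product = 1287 × 14833 = 19090071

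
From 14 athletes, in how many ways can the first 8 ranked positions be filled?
P(14,8) = 14!/(14-8)! = 121080960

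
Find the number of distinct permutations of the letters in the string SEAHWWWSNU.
10! / (1! × 2! × 1! × 1! × 1! × 1! × 3!) = 302400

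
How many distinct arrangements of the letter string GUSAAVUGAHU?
11! / (1! × 2! × 3! × 1! × 3! × 1!) = 554400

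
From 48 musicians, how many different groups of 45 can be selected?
C(48,45) = 48!/(45!×3!) = 17296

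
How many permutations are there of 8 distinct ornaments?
8! = 40320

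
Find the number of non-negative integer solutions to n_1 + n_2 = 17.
C(17+2-1, 2-1) = C(18, 1) = 18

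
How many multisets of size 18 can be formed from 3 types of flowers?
C(18+3-1, 3-1) = C(20, 2) = 190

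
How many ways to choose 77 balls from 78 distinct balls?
C(78,77) = 78!/(77!×1!) = 78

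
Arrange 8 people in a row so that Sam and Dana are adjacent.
Treat as block: (8-1)! × 2! = 5040 × 2 = 10080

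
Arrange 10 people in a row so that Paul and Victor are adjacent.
Treat as block: (10-1)! × 2! = 362880 × 2 = 725760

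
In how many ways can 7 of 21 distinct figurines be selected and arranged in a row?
P(21,7) = 21!/(21-7)! = 586051200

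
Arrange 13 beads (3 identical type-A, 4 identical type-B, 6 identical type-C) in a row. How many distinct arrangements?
13! / (3! × 4! × 6!) = 60060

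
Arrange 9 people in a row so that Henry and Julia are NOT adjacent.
Total - adjacent = 9! - (9-1)!×2 = 362880 - 80640 = 282240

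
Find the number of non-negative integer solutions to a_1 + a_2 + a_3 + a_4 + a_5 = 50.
C(50+5-1, 5-1) = C(54, 4) = 316251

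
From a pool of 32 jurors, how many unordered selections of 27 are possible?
C(32,27) = 32!/(27!×5!) = 201376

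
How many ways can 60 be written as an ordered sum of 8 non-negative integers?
C(60+8-1, 8-1) = C(67, 7) = 869648208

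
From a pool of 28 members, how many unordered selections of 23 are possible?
C(28,23) = 28!/(23!×5!) = 98280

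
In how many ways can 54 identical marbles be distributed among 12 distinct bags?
C(54+12-1, 12-1) = C(65, 11) = 895068996640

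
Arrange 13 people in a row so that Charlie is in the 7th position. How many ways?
Fix one position: (13-1)! = 479001600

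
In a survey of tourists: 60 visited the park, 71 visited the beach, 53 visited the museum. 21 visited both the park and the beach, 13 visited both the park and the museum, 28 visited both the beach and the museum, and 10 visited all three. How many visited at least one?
|A∪B∪C| = 60+71+53-21-13-28+10 = 132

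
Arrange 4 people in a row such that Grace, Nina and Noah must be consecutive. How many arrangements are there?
Treat the 3 as one block: (4-3+1)! × 3! = 2 × 6 = 12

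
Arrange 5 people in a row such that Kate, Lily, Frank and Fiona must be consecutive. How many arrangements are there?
Treat the 4 as one block: (5-4+1)! × 4! = 2 × 24 = 48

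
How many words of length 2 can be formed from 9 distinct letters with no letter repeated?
P(9,2) = 9!/(9-2)! = 72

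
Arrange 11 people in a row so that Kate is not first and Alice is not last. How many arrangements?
By inclusion-exclusion: 11! - 2×(11-1)! + (11-2)! = 39916800 - 7257600 + 362880 = 33022080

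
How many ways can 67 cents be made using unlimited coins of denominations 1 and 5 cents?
Coefficient of x^67 in 1/(1-x^1) · 1/(1-x^5). Use j coins of 5 for j = 0..⌊67/5⌋ = 13, the rest in 1s: 13 + 1 = 14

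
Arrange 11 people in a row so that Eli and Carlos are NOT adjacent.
Total - adjacent = 11! - (11-1)!×2 = 39916800 - 7257600 = 32659200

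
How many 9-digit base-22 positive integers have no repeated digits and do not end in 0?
Last digit: 21 nonzero choices. First digit: 20 (nonzero, ≠last). Middle 7: P(20,7) = 390700800. Total = 164094336000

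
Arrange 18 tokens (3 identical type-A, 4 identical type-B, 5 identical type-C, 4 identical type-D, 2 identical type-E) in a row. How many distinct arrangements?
18! / (3! × 4! × 5! × 4! × 2!) = 7718911200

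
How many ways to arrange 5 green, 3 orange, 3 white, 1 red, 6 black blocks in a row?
18! / (5! × 3! × 3! × 1! × 6!) = 2058376320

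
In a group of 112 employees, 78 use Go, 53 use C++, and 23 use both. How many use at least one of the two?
|A∪B| = |A| + |B| - |A∩B| = 78 + 53 - 23 = 108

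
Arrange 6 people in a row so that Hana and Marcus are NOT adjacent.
Total - adjacent = 6! - (6-1)!×2 = 720 - 240 = 480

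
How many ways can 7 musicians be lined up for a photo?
7! = 5040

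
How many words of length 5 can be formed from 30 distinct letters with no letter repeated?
P(30,5) = 30!/(30-5)! = 17100720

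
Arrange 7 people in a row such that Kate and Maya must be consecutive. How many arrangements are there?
Treat the 2 as one block: (7-2+1)! × 2! = 720 × 2 = 1440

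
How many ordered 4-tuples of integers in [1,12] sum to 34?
Coefficient of x^34 in (x + x² + ... + x^12)^4. By inclusion-exclusion on dice exceeding 12: Σ_j (-1)^j C(4,j)·C(34-1-12j, 3) = C(4,0)·C(33,3) - C(4,1)·C(21,3) + C(4,2)·C(9,3) = 1·5456 - 4·1330 + 6·84 = 640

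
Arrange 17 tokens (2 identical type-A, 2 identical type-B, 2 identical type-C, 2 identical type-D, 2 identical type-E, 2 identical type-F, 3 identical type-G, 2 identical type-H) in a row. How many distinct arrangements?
17! / (2! × 2! × 2! × 2! × 2! × 2! × 3! × 2!) = 463134672000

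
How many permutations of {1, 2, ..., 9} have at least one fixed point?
Complement of the derangements. !9 = Σ_{j=0}^{9} (-1)^j·9!/j! = 362880 - 362880 + 181440 - 60480 + 15120 - 3024 + 504 - 72 + 9 - 1 = 133496. 9! - !9 = 362880 - 133496 = 229384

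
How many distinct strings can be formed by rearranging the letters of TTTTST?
6! / (1! × 5!) = 6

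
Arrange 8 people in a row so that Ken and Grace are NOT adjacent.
Total - adjacent = 8! - (8-1)!×2 = 40320 - 10080 = 30240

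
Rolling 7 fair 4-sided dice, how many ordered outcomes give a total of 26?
Coefficient of x^26 in (x + x² + ... + x^4)^7. By inclusion-exclusion on dice exceeding 4: Σ_j (-1)^j C(7,j)·C(26-1-4j, 6) = C(7,0)·C(25,6) - C(7,1)·C(21,6) + C(7,2)·C(17,6) - C(7,3)·C(13,6) + C(7,4)·C(9,6) = 1·177100 - 7·54264 + 21·12376 - 35·1716 + 35·84 = 28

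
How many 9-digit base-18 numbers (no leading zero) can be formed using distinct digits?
First digit: 17 choices (nonzero). Then descending: 17 × 17 × 16 × 15 × 14 × 13 × 12 × 11 × 10 = 16663046400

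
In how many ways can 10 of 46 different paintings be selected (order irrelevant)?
C(46,10) = 46!/(10!×36!) = 4076350421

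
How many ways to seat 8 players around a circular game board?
Circular: fix one position, arrange the rest. (8-1)! = 5040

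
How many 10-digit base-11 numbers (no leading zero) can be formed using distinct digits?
First digit: 10 choices (nonzero). Then descending: 10 × 10 × 9 × 8 × 7 × 6 × 5 × 4 × 3 × 2 = 36288000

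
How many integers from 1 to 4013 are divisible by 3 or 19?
⌊4013/3⌋ + ⌊4013/19⌋ - ⌊4013/57⌋ = 1337 + 211 - 70 = 1478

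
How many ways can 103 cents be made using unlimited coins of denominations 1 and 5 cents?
Coefficient of x^103 in 1/(1-x^1) · 1/(1-x^5). Use j coins of 5 for j = 0..⌊103/5⌋ = 20, the rest in 1s: 20 + 1 = 21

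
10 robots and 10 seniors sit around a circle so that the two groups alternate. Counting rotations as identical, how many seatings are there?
Fix one of the robots: (10-1)! ways for the remaining robots, × 10! ways for the seniors = 362880 × 3628800 = 1316818944000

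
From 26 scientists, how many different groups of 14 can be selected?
C(26,14) = 26!/(14!×12!) = 9657700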